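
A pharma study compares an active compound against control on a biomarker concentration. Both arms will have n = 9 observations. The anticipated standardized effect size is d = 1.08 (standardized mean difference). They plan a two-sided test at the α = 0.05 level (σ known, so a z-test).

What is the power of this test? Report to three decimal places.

Power ≈ 0.630

Noncentrality parameter: δ = d·√(n/2) = 1.08 × √(9/2) = 2.2910
Critical value for a two-sided test at α = 0.05: z_{α/2} = 1.960.
Power = Φ(δ − 1.960) + Φ(−δ − 1.960) = Φ(0.331) + Φ(-4.251) = 0.6297 + 0.0000 = 0.6297.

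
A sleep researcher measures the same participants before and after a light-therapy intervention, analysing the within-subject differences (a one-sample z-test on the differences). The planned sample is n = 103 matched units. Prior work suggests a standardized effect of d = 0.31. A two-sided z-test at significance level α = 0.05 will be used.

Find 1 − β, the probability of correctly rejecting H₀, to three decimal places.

Power ≈ 0.882

Noncentrality parameter: δ = d·√n = 0.31 × √103 = 3.1462
Two-sided α = 0.05 → critical value z_{0.025} = 1.960.
Power = Φ(δ − 1.960) + Φ(−δ − 1.960) = Φ(1.186) + Φ(-5.106) = 0.8822 + 0.0000 = 0.8822.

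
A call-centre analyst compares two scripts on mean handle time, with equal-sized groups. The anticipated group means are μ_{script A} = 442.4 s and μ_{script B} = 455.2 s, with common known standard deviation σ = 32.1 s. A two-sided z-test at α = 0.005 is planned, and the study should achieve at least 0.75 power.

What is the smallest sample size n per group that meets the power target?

n = 153 per group

Standardized effect: d = |μ_{script A} − μ_{script B}| / σ = |442.4 − 455.2| / 32.1 = 0.3988
Set Φ(δ − 2.807) = 0.75; then δ − 2.807 = Φ⁻¹(0.75) = 0.674, giving δ = 3.482.
(Ignoring the negligible lower-tail rejection probability gives the usual closed-form inversion.)
δ = d·√(n/2) ⇒ n = 2(δ/d)² = 2 × (3.482 / 0.3988)² = 152.46.
Rounding up, n = 153 per group.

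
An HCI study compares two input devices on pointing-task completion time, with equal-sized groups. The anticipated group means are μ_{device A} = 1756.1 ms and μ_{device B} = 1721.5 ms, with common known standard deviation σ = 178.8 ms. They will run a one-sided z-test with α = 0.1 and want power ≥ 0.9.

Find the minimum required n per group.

n = 351 per group

Standardized effect: d = |μ_{device A} − μ_{device B}| / σ = |1756.1 − 1721.5| / 178.8 = 0.1935
Set Φ(δ − 1.282) = 0.9; then δ − 1.282 = Φ⁻¹(0.9) = 1.282, giving δ = 2.563.
δ = d·√(n/2) ⇒ n = 2(δ/d)² = 2 × (2.563 / 0.1935)² = 350.87.
Rounding up, n = 351 per group.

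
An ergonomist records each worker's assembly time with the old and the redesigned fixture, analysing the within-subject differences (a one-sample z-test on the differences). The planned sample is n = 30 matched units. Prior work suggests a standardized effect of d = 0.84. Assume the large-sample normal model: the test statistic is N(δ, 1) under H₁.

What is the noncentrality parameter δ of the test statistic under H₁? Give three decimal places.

δ ≈ 4.601

δ = d·√n = 0.84 × √30 = 4.6009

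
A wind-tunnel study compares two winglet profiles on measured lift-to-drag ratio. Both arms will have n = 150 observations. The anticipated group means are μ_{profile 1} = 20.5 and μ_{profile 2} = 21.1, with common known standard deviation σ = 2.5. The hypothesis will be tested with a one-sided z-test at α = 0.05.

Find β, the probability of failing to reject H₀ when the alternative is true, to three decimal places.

Standardized effect: d = |μ_{profile 1} − μ_{profile 2}| / σ = |20.5 − 21.1| / 2.5 = 0.2400
Noncentrality parameter: δ = d·√(n/2) = 0.2400 × √(150/2) = 2.0785
Critical value for a one-sided test at α = 0.05: z_α = 1.645.
Power = Φ(δ − 1.645) = Φ(0.434) = 0.6677.
Type II error: β = 1 − power = 1 − 0.6677 = 0.3323.

β ≈ 0.332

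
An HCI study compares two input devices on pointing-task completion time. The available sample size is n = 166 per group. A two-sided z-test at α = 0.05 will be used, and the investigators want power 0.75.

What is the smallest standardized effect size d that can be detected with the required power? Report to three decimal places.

Required noncentrality: δ = z_{0.025} + z_{0.25} = 1.960 + 0.674 = 2.634.
(The second rejection-region term Φ(−δ − z_{α/2}) is negligible and dropped.)
δ = d·√(n/2) ⇒ d = δ/√(n/2) = 2.634/√(166/2) = 0.2892.

d ≈ 0.289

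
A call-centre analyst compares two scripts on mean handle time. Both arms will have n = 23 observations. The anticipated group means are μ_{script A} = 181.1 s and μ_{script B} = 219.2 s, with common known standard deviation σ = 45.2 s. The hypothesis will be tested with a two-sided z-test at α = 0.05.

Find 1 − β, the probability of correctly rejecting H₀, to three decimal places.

Standardized effect: d = |μ_{script A} − μ_{script B}| / σ = |181.1 − 219.2| / 45.2 = 0.8429
Noncentrality parameter: δ = d·√(n/2) = 0.8429 × √(23/2) = 2.8585
Two-sided α = 0.05 → critical value z_{0.025} = 1.960.
Power = Φ(δ − 1.960) + Φ(−δ − 1.960) = Φ(0.899) + Φ(-4.818) = 0.8155 + 0.0000 = 0.8155.

Power ≈ 0.816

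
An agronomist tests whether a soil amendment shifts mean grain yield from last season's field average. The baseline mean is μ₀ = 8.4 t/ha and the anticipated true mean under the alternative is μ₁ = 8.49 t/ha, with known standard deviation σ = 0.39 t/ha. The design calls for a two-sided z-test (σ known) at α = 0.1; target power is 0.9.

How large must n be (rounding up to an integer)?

Standardized effect: d = |μ₁ − μ₀| / σ = |8.49 − 8.4| / 0.39 = 0.2308
For power 0.9 need Φ(δ − z_{0.05}) = 0.9, so δ = z_{0.05} + z_{0.10} = 1.645 + 1.282 = 2.926.
(Ignoring the negligible lower-tail rejection probability gives the usual closed-form inversion.)
δ = d·√n ⇒ n = (δ/d)² = (2.926 / 0.2308)² = 160.81.
Round up to the next whole unit.

n = 161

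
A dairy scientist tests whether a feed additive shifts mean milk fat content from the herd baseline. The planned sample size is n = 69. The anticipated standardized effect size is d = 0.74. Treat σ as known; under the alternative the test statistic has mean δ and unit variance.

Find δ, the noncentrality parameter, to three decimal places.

The noncentrality parameter scales effect size by the design's sample-size factor: δ = d·√n = 0.74 × √69 = 6.1469

δ ≈ 6.147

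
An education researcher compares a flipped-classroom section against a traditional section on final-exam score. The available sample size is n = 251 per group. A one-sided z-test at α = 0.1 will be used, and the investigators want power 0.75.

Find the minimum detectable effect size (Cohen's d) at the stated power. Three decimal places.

Required noncentrality: δ = z_{0.1} + z_{0.25} = 1.282 + 0.674 = 1.956.
δ = d·√(n/2) ⇒ d = δ/√(n/2) = 1.956/√(251/2) = 0.1746.

d ≈ 0.175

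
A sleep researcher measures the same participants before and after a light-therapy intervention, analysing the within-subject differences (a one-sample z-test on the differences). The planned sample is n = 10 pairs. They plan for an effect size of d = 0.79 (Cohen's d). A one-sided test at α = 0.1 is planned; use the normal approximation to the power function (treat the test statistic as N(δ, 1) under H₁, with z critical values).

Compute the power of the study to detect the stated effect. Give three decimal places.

Noncentrality parameter: λ = d·√n = 0.79 × √10 = 2.4982
Critical value for a one-sided test at α = 0.1: z_α = 1.282.
Power = P(Z > 1.282 − λ) = Φ(1.217) = 0.8881.

Power ≈ 0.888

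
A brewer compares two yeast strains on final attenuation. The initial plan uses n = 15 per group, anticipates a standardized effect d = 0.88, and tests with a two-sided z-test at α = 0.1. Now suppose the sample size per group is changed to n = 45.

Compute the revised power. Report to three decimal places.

With n = 45 per group: δ = d·√(n/2) = 0.88 × √(45/2) = 4.1742. Critical value z_{0.05} = 1.645.
Revised power = Φ(δ − 1.645) + Φ(−δ − 1.645) = Φ(2.529) + Φ(-5.819) = 0.9943 + 0.0000 = 0.9943.

Power ≈ 0.994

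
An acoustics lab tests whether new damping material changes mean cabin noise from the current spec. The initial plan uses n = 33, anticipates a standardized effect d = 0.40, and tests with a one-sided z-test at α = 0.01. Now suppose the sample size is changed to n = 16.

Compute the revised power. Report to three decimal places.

With n = 16: δ = d·√n = 0.40 × √16 = 1.6000. Critical value z_{0.01} = 2.326.
Revised power = P(Z > 2.326 − δ) = Φ(-0.726) = 0.2338.

Power ≈ 0.234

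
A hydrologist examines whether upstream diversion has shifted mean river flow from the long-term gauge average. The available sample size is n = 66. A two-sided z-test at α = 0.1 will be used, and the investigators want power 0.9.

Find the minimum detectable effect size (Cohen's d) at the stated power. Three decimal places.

d ≈ 0.360

Need Φ(δ − 1.645) = 0.9, so δ = 1.645 + 1.282 = 2.926.
(Lower-tail contribution to power is negligible for δ > 0.)
δ = d·√n ⇒ d = δ/√n = 2.926/√66 = 0.3602.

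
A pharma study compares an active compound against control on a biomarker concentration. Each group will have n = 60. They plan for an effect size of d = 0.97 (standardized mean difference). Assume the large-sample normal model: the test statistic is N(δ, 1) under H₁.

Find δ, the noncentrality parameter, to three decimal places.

δ ≈ 5.313

δ = d·√(n/2) = 0.97 × √(60/2) = 5.3129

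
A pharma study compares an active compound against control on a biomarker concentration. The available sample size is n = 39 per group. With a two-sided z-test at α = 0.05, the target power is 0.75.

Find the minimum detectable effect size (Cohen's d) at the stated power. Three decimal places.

Required noncentrality: δ = z_{0.025} + z_{0.25} = 1.960 + 0.674 = 2.634.
(Lower-tail contribution to power is negligible for δ > 0.)
δ = d·√(n/2) ⇒ d = δ/√(n/2) = 2.634/√(39/2) = 0.5966.

d ≈ 0.597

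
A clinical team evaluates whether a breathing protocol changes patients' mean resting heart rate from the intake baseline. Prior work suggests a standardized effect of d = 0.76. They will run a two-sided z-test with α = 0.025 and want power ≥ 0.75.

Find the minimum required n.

n = 15

Set Φ(δ − 2.241) = 0.75; then δ − 2.241 = Φ⁻¹(0.75) = 0.674, giving δ = 2.916.
(Ignoring the negligible lower-tail rejection probability gives the usual closed-form inversion.)
δ = d·√n ⇒ n = (δ/d)² = (2.916 / 0.76)² = 14.72.
Rounding up, n = 15.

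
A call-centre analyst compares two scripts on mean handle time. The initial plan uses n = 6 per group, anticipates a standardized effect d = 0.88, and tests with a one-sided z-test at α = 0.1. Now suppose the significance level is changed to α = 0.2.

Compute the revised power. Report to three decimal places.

δ = d·√(n/2) = 0.88 × √(6/2) = 1.5242 (unchanged). New critical value: z_{0.2} = 0.842.
Revised power = Φ(δ − 0.842) = Φ(0.683) = 0.7526.

Power ≈ 0.753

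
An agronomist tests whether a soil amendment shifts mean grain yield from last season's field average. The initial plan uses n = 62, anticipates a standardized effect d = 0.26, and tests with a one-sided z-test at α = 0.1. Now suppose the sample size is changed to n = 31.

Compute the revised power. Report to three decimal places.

Power ≈ 0.566

With n = 31: δ = d·√n = 0.26 × √31 = 1.4476. Critical value z_{0.1} = 1.282.
Revised power = P(Z > 1.282 − δ) = Φ(0.166) = 0.5659.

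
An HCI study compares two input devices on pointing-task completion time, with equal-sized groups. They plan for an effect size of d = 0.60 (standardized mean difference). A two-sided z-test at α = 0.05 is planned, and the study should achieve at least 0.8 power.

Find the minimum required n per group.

For power 0.8 need Φ(δ − z_{0.025}) = 0.8, so δ = z_{0.025} + z_{0.20} = 1.960 + 0.842 = 2.802.
(For δ > 0 the lower-tail rejection region contributes negligibly to power, so the one-term inversion is standard.)
δ = d·√(n/2) ⇒ n = 2(δ/d)² = 2 × (2.802 / 0.60)² = 43.60.
Rounding up, n = 44 per group.

n = 44 per group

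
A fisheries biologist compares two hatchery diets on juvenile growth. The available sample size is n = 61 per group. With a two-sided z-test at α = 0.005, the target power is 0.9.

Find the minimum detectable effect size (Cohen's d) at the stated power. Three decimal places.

Required noncentrality: δ = z_{0.0025} + z_{0.10} = 2.807 + 1.282 = 4.089.
(The second rejection-region term Φ(−δ − z_{α/2}) is negligible and dropped.)
δ = d·√(n/2) ⇒ d = δ/√(n/2) = 4.089/√(61/2) = 0.7403.

d ≈ 0.740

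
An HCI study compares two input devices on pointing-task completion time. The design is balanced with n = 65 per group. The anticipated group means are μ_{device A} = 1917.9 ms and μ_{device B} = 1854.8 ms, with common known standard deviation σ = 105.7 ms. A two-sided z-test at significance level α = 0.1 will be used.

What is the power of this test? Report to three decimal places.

Standardized effect: d = |μ_{device A} − μ_{device B}| / σ = |1917.9 − 1854.8| / 105.7 = 0.5970
Noncentrality parameter: δ = d·√(n/2) = 0.5970 × √(65/2) = 3.4033
Two-sided α = 0.1 → critical value z_{0.05} = 1.645.
Power = Φ(δ − 1.645) + Φ(−δ − 1.645) = Φ(1.758) + Φ(-5.048) = 0.9607 + 0.0000 = 0.9607.

Power ≈ 0.961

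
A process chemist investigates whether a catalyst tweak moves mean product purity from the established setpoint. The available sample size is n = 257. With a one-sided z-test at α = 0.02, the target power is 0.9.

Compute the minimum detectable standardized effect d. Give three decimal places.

Need Φ(δ − 2.054) = 0.9, so δ = 2.054 + 1.282 = 3.335.
δ = d·√n ⇒ d = δ/√n = 3.335/√257 = 0.2081.

d ≈ 0.208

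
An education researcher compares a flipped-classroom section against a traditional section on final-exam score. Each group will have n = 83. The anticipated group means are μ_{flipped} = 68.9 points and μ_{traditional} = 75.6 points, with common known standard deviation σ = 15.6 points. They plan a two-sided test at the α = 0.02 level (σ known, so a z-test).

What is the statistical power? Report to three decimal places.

Standardized effect: d = |μ_{flipped} − μ_{traditional}| / σ = |68.9 − 75.6| / 15.6 = 0.4295
Noncentrality parameter: δ = d·√(n/2) = 0.4295 × √(83/2) = 2.7668
Two-sided α = 0.02 → critical value z_{0.01} = 2.326.
Power = Φ(δ − 2.326) + Φ(−δ − 2.326) = Φ(0.440) + Φ(-5.093) = 0.6702 + 0.0000 = 0.6702.

Power ≈ 0.670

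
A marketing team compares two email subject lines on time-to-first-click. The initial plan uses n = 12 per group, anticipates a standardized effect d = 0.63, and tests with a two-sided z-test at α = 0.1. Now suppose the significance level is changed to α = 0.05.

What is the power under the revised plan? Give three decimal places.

Power ≈ 0.339

δ = d·√(n/2) = 0.63 × √(12/2) = 1.5432 (unchanged). New critical value: z_{0.025} = 1.960.
Revised power = Φ(δ − 1.960) + Φ(−δ − 1.960) = Φ(-0.417) + Φ(-3.503) = 0.3384 + 0.0002 = 0.3386.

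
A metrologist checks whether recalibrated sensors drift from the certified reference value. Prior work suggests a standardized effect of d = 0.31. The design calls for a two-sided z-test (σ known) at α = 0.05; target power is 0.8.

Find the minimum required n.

For power 0.8 need Φ(δ − z_{0.025}) = 0.8, so δ = z_{0.025} + z_{0.20} = 1.960 + 0.842 = 2.802.
(Ignoring the negligible lower-tail rejection probability gives the usual closed-form inversion.)
δ = d·√n ⇒ n = (δ/d)² = (2.802 / 0.31)² = 81.67.
Round up to the next whole unit.

n = 82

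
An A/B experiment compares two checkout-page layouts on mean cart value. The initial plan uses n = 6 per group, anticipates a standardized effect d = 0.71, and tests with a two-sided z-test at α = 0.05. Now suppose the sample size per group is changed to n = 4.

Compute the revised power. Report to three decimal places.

Power ≈ 0.171

With n = 4 per group: δ = d·√(n/2) = 0.71 × √(4/2) = 1.0041. Critical value z_{0.025} = 1.960.
Revised power = Φ(δ − 1.960) + Φ(−δ − 1.960) = Φ(-0.956) + Φ(-2.964) = 0.1696 + 0.0015 = 0.1711.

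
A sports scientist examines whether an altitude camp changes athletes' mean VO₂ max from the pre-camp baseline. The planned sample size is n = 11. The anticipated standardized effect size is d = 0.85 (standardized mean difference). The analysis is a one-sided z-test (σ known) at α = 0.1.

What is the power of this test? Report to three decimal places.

Power ≈ 0.938

Noncentrality parameter: δ = d·√n = 0.85 × √11 = 2.8191
One-sided α = 0.1 → critical value z_{0.1} = 1.282.
Power = Φ(δ − 1.282) = Φ(1.538) = 0.9379.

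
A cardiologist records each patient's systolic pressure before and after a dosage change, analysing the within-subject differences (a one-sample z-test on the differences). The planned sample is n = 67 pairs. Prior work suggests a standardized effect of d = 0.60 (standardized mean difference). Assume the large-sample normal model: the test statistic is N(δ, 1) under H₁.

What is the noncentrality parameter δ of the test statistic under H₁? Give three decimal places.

δ = d·√n = 0.60 × √67 = 4.9112

δ ≈ 4.911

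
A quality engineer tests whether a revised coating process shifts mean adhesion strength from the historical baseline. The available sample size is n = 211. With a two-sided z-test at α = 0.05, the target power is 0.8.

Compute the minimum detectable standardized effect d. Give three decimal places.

d ≈ 0.193

Required noncentrality: δ = z_{0.025} + z_{0.20} = 1.960 + 0.842 = 2.802.
(The second rejection-region term Φ(−δ − z_{α/2}) is negligible and dropped.)
δ = d·√n ⇒ d = δ/√n = 2.802/√211 = 0.1929.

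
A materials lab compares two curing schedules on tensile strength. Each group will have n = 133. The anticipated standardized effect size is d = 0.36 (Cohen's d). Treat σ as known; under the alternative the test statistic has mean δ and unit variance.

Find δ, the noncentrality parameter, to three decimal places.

δ ≈ 2.936

The noncentrality parameter scales effect size by the design's sample-size factor: δ = d·√(n/2) = 0.36 × √(133/2) = 2.9357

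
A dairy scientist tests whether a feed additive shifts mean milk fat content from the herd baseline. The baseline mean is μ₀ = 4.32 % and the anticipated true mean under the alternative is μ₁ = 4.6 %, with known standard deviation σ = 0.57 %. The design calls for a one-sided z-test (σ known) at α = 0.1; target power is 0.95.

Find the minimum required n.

n = 36

Standardized effect: d = |μ₁ − μ₀| / σ = |4.6 − 4.32| / 0.57 = 0.4912
For power 0.95 need Φ(δ − z_{0.1}) = 0.95, so δ = z_{0.1} + z_{0.05} = 1.282 + 1.645 = 2.926.
δ = d·√n ⇒ n = (δ/d)² = (2.926 / 0.4912)² = 35.49.
Rounding up, n = 36.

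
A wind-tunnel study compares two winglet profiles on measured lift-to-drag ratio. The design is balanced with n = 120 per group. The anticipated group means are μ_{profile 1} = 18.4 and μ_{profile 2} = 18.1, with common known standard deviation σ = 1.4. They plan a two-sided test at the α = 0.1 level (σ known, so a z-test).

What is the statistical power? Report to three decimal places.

Standardized effect: d = |μ_{profile 1} − μ_{profile 2}| / σ = |18.4 − 18.1| / 1.4 = 0.2143
Noncentrality parameter: δ = d·√(n/2) = 0.2143 × √(120/2) = 1.6599
Critical value for a two-sided test at α = 0.1: z_{α/2} = 1.645.
Power = Φ(δ − 1.645) + Φ(−δ − 1.645) = Φ(0.015) + Φ(-3.305) = 0.5060 + 0.0005 = 0.5065.

Power ≈ 0.506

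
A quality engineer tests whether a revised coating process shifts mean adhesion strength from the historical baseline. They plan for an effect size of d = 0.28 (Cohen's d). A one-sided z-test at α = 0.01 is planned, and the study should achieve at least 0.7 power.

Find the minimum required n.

Set Φ(δ − 2.326) = 0.7; then δ − 2.326 = Φ⁻¹(0.7) = 0.524, giving δ = 2.851.
δ = d·√n ⇒ n = (δ/d)² = (2.851 / 0.28)² = 103.66.
Rounding up, n = 104.

n = 104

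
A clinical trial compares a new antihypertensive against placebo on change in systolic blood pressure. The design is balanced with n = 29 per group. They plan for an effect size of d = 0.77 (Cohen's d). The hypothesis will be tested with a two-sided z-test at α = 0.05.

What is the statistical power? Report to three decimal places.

Noncentrality parameter: δ = d·√(n/2) = 0.77 × √(29/2) = 2.9321
Critical value for a two-sided test at α = 0.05: z_{α/2} = 1.960.
Power = Φ(δ − 1.960) + Φ(−δ − 1.960) = Φ(0.972) + Φ(-4.892) = 0.8345 + 0.0000 = 0.8345.

Power ≈ 0.835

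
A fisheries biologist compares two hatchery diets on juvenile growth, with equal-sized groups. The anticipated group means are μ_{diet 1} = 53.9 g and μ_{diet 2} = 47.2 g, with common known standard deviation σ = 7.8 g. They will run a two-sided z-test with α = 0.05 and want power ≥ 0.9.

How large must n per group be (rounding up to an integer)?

n = 29 per group

Standardized effect: d = |μ_{diet 1} − μ_{diet 2}| / σ = |53.9 − 47.2| / 7.8 = 0.8590
Set Φ(δ − 1.960) = 0.9; then δ − 1.960 = Φ⁻¹(0.9) = 1.282, giving δ = 3.242.
(The Φ(−δ − z_{α/2}) term is vanishingly small for δ > 0 and is dropped in the standard sample-size formula.)
δ = d·√(n/2) ⇒ n = 2(δ/d)² = 2 × (3.242 / 0.8590)² = 28.48.
Rounding up, n = 29 per group.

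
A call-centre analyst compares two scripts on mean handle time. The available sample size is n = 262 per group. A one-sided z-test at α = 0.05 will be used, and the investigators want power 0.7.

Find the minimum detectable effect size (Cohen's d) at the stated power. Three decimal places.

Need Φ(δ − 1.645) = 0.7, so δ = 1.645 + 0.524 = 2.169.
δ = d·√(n/2) ⇒ d = δ/√(n/2) = 2.169/√(262/2) = 0.1895.

d ≈ 0.190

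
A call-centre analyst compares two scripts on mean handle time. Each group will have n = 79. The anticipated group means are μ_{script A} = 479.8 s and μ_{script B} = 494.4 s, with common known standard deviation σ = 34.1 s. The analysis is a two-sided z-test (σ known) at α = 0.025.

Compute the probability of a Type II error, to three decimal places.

β ≈ 0.327

Standardized effect: d = |μ_{script A} − μ_{script B}| / σ = |479.8 − 494.4| / 34.1 = 0.4282
Noncentrality parameter: δ = d·√(n/2) = 0.4282 × √(79/2) = 2.6909
Critical value for a two-sided test at α = 0.025: z_{α/2} = 2.241.
Power = Φ(δ − 2.241) + Φ(−δ − 2.241) = Φ(0.449) + Φ(-4.932) = 0.6735 + 0.0000 = 0.6735.
Type II error: β = 1 − power = 1 − 0.6735 = 0.3265.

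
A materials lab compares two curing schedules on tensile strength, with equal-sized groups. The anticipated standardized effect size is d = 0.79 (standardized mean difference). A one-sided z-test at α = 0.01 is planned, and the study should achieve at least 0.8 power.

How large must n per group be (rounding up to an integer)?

Set Φ(δ − 2.326) = 0.8; then δ − 2.326 = Φ⁻¹(0.8) = 0.842, giving δ = 3.168.
δ = d·√(n/2) ⇒ n = 2(δ/d)² = 2 × (3.168 / 0.79)² = 32.16.
Round up to the next whole unit.

n = 33 per group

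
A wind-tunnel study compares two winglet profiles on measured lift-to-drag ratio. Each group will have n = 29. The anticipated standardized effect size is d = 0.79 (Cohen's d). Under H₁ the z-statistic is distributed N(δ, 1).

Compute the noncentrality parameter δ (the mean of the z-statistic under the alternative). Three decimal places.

The noncentrality parameter scales effect size by the design's sample-size factor: δ = d·√(n/2) = 0.79 × √(29/2) = 3.0082

δ ≈ 3.008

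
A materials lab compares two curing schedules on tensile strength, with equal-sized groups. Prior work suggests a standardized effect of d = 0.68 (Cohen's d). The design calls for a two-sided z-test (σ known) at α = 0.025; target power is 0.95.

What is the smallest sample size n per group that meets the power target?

n = 66 per group

For power 0.95 need Φ(δ − z_{0.0125}) = 0.95, so δ = z_{0.0125} + z_{0.05} = 2.241 + 1.645 = 3.886.
(Ignoring the negligible lower-tail rejection probability gives the usual closed-form inversion.)
δ = d·√(n/2) ⇒ n = 2(δ/d)² = 2 × (3.886 / 0.68)² = 65.32.
Round up to the next whole unit.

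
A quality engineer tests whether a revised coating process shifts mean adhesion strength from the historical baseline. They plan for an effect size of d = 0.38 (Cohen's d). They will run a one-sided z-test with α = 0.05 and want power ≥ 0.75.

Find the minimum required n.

n = 38

Set Φ(δ − 1.645) = 0.75; then δ − 1.645 = Φ⁻¹(0.75) = 0.674, giving δ = 2.319.
δ = d·√n ⇒ n = (δ/d)² = (2.319 / 0.38)² = 37.25.
Round up to the next whole unit.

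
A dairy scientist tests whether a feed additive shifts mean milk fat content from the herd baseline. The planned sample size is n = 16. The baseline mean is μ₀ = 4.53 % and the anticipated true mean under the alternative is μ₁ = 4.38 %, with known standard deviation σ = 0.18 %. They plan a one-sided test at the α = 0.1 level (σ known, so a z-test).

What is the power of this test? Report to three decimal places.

Standardized effect: d = |μ₁ − μ₀| / σ = |4.38 − 4.53| / 0.18 = 0.8333
Noncentrality parameter: δ = d·√n = 0.8333 × √16 = 3.3333
Critical value for a one-sided test at α = 0.1: z_α = 1.282.
Power = Φ(δ − 1.282) = Φ(2.052) = 0.9799.

Power ≈ 0.980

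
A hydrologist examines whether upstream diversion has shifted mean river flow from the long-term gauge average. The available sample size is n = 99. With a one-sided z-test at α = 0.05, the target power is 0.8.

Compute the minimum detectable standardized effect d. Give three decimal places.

Need Φ(δ − 1.645) = 0.8, so δ = 1.645 + 0.842 = 2.486.
δ = d·√n ⇒ d = δ/√n = 2.486/√99 = 0.2499.

d ≈ 0.250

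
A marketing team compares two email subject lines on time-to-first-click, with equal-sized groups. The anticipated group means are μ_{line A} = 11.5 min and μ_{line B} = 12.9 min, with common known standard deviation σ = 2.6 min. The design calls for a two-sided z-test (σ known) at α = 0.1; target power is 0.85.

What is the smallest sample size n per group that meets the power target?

Standardized effect: d = |μ_{line A} − μ_{line B}| / σ = |11.5 − 12.9| / 2.6 = 0.5385
For power 0.85 need Φ(δ − z_{0.05}) = 0.85, so δ = z_{0.05} + z_{0.15} = 1.645 + 1.036 = 2.681.
(The Φ(−δ − z_{α/2}) term is vanishingly small for δ > 0 and is dropped in the standard sample-size formula.)
δ = d·√(n/2) ⇒ n = 2(δ/d)² = 2 × (2.681 / 0.5385)² = 49.59.
Rounding up, n = 50 per group.

n = 50 per group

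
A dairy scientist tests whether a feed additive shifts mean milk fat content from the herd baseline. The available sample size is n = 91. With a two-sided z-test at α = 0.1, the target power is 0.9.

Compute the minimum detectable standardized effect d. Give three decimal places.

d ≈ 0.307

Required noncentrality: δ = z_{0.05} + z_{0.10} = 1.645 + 1.282 = 2.926.
(The second rejection-region term Φ(−δ − z_{α/2}) is negligible and dropped.)
δ = d·√n ⇒ d = δ/√n = 2.926/√91 = 0.3068.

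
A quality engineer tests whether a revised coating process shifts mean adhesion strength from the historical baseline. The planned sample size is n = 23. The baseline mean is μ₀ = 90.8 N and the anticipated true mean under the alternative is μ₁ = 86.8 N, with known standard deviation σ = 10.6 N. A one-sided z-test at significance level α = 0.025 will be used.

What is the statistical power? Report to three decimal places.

Power ≈ 0.440

Standardized effect: d = |μ₁ − μ₀| / σ = |86.8 − 90.8| / 10.6 = 0.3774
Noncentrality parameter: δ = d·√n = 0.3774 × √23 = 1.8097
One-sided α = 0.025 → critical value z_{0.025} = 1.960.
Power = P(Z > 1.960 − δ) = Φ(-0.150) = 0.4403.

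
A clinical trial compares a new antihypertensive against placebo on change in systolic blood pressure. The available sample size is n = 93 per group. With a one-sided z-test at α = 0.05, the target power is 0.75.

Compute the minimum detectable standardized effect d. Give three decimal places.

d ≈ 0.340

Need Φ(δ − 1.645) = 0.75, so δ = 1.645 + 0.674 = 2.319.
δ = d·√(n/2) ⇒ d = δ/√(n/2) = 2.319/√(93/2) = 0.3401.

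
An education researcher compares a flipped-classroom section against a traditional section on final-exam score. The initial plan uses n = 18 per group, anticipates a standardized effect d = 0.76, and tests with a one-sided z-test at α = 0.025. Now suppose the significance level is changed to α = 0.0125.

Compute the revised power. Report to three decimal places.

Power ≈ 0.515

δ = d·√(n/2) = 0.76 × √(18/2) = 2.2800 (unchanged). New critical value: z_{0.0125} = 2.241.
Revised power = P(Z > 2.241 − δ) = Φ(0.039) = 0.5154.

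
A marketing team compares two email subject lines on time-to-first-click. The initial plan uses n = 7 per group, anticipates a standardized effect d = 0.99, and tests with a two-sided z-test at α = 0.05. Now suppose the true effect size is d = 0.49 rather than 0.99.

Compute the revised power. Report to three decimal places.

Power ≈ 0.150

With d = 0.49: δ = d·√(n/2) = 0.49 × √(7/2) = 0.9167. Critical value z_{0.025} = 1.960.
Revised power = Φ(δ − 1.960) + Φ(−δ − 1.960) = Φ(-1.043) + Φ(-2.877) = 0.1484 + 0.0020 = 0.1504.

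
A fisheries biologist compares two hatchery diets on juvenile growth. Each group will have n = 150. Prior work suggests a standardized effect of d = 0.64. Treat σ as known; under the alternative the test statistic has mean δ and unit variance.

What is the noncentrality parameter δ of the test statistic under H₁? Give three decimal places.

δ = d·√(n/2) = 0.64 × √(150/2) = 5.5426

δ ≈ 5.543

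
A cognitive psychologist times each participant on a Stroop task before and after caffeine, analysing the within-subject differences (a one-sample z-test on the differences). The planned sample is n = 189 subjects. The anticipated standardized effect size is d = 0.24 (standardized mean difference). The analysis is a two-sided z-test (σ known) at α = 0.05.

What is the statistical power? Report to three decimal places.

Noncentrality parameter: δ = d·√n = 0.24 × √189 = 3.2995
Critical value for a two-sided test at α = 0.05: z_{α/2} = 1.960.
Power = Φ(δ − 1.960) + Φ(−δ − 1.960) = Φ(1.339) + Φ(-5.259) = 0.9098 + 0.0000 = 0.9098.

Power ≈ 0.910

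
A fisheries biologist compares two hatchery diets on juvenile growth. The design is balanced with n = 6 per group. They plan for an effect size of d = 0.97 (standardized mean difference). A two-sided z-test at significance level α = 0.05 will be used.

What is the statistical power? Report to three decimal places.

Noncentrality parameter: δ = d·√(n/2) = 0.97 × √(6/2) = 1.6801
Two-sided α = 0.05 → critical value z_{0.025} = 1.960.
Power = Φ(δ − 1.960) + Φ(−δ − 1.960) = Φ(-0.280) + Φ(-3.640) = 0.3898 + 0.0001 = 0.3899.

Power ≈ 0.390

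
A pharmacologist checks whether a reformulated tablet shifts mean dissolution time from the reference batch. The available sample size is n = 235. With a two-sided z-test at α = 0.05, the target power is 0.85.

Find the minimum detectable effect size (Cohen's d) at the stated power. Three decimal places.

Need Φ(δ − 1.960) = 0.85, so δ = 1.960 + 1.036 = 2.996.
(The second rejection-region term Φ(−δ − z_{α/2}) is negligible and dropped.)
δ = d·√n ⇒ d = δ/√n = 2.996/√235 = 0.1955.

d ≈ 0.195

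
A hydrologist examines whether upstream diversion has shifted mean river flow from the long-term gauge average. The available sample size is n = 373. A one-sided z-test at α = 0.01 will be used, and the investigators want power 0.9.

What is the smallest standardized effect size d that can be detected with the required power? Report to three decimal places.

Required noncentrality: δ = z_{0.01} + z_{0.10} = 2.326 + 1.282 = 3.608.
δ = d·√n ⇒ d = δ/√n = 3.608/√373 = 0.1868.

d ≈ 0.187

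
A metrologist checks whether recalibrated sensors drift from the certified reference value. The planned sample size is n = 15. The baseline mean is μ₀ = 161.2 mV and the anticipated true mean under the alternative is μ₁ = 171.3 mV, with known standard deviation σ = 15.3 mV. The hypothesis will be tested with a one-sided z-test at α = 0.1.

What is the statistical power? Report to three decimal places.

Power ≈ 0.899

Standardized effect: d = |μ₁ − μ₀| / σ = |171.3 − 161.2| / 15.3 = 0.6601
Noncentrality parameter: λ = d·√n = 0.6601 × √15 = 2.5567
Critical value for a one-sided test at α = 0.1: z_α = 1.282.
Power = Φ(λ − 1.282) = Φ(1.275) = 0.8989.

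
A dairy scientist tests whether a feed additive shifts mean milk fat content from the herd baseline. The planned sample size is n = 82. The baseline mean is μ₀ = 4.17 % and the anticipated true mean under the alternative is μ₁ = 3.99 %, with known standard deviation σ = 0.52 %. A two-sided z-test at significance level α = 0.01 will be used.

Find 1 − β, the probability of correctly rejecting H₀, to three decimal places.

Standardized effect: d = |μ₁ − μ₀| / σ = |3.99 − 4.17| / 0.52 = 0.3462
Noncentrality parameter: δ = d·√n = 0.3462 × √82 = 3.1346
Critical value for a two-sided test at α = 0.01: z_{α/2} = 2.576.
Power = Φ(δ − 2.576) + Φ(−δ − 2.576) = Φ(0.559) + Φ(-5.710) = 0.7118 + 0.0000 = 0.7118.

Power ≈ 0.712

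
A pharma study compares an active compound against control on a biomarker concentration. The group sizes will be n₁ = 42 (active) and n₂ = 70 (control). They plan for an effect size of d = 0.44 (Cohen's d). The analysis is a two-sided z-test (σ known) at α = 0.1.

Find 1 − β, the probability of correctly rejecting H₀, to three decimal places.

Power ≈ 0.729

Noncentrality parameter: δ = d / √(1/n₁ + 1/n₂) = 0.44 / √(1/42 + 1/70) = 2.2543
Two-sided α = 0.1 → critical value z_{0.05} = 1.645.
Power = Φ(δ − 1.645) + Φ(−δ − 1.645) = Φ(0.609) + Φ(-3.899) = 0.7289 + 0.0000 = 0.7289.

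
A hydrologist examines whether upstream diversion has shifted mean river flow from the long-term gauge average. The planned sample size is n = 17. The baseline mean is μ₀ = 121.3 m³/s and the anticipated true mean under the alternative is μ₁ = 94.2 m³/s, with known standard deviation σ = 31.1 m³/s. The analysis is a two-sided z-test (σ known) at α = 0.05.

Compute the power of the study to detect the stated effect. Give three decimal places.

Standardized effect: d = |μ₁ − μ₀| / σ = |94.2 − 121.3| / 31.1 = 0.8714
Noncentrality parameter: δ = d·√n = 0.8714 × √17 = 3.5928
Two-sided α = 0.05 → critical value z_{0.025} = 1.960.
Power = Φ(δ − 1.960) + Φ(−δ − 1.960) = Φ(1.633) + Φ(-5.553) = 0.9487 + 0.0000 = 0.9487.

Power ≈ 0.949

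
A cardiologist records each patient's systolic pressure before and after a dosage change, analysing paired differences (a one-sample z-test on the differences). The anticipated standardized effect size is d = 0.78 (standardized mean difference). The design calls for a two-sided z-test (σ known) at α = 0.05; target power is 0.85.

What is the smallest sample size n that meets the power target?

Set Φ(δ − 1.960) = 0.85; then δ − 1.960 = Φ⁻¹(0.85) = 1.036, giving δ = 2.996.
(Ignoring the negligible lower-tail rejection probability gives the usual closed-form inversion.)
δ = d·√n ⇒ n = (δ/d)² = (2.996 / 0.78)² = 14.76.
Round up to the next whole unit.

n = 15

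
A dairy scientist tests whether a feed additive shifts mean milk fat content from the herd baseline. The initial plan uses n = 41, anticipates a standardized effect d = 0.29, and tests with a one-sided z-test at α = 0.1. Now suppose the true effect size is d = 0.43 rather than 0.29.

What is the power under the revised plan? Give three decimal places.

Power ≈ 0.929

With d = 0.43: δ = d·√n = 0.43 × √41 = 2.7533. Critical value z_{0.1} = 1.282.
Revised power = P(Z > 1.282 − δ) = Φ(1.472) = 0.9295.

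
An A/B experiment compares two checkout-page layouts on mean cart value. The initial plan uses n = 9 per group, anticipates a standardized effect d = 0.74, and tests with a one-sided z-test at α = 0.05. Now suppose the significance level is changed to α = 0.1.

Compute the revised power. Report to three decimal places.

δ = d·√(n/2) = 0.74 × √(9/2) = 1.5698 (unchanged). New critical value: z_{0.1} = 1.282.
Revised power = P(Z > 1.282 − δ) = Φ(0.288) = 0.6134.

Power ≈ 0.613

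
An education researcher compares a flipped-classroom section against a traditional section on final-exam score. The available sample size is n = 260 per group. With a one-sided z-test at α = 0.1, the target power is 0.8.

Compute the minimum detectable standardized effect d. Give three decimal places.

Need Φ(δ − 1.282) = 0.8, so δ = 1.282 + 0.842 = 2.123.
δ = d·√(n/2) ⇒ d = δ/√(n/2) = 2.123/√(260/2) = 0.1862.

d ≈ 0.186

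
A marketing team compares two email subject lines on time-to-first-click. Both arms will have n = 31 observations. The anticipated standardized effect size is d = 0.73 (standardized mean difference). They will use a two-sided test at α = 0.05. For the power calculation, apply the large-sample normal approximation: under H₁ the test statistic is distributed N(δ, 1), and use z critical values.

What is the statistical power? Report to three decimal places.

Power ≈ 0.820

Noncentrality parameter: δ = d·√(n/2) = 0.73 × √(31/2) = 2.8740
Two-sided α = 0.05 → critical value z_{0.025} = 1.960.
Power = Φ(δ − 1.960) + Φ(−δ − 1.960) = Φ(0.914) + Φ(-4.834) = 0.8197 + 0.0000 = 0.8197.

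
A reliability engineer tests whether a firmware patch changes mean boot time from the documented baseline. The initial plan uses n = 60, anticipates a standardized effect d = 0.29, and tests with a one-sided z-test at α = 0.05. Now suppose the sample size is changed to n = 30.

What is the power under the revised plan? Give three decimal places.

With n = 30: δ = d·√n = 0.29 × √30 = 1.5884. Critical value z_{0.05} = 1.645.
Revised power = P(Z > 1.645 − δ) = Φ(-0.056) = 0.4775.

Power ≈ 0.477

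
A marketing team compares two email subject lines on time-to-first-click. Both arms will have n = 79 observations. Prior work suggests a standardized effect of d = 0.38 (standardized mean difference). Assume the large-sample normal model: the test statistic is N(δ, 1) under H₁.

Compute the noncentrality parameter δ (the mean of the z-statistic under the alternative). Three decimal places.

δ ≈ 2.388

The noncentrality parameter scales effect size by the design's sample-size factor: δ = d·√(n/2) = 0.38 × √(79/2) = 2.3883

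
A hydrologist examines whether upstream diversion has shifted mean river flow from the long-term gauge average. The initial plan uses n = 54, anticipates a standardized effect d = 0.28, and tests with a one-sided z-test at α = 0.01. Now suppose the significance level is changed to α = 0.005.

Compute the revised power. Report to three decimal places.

Power ≈ 0.302

δ = d·√n = 0.28 × √54 = 2.0576 (unchanged). New critical value: z_{0.005} = 2.576.
Revised power = P(Z > 2.576 − δ) = Φ(-0.518) = 0.3021.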